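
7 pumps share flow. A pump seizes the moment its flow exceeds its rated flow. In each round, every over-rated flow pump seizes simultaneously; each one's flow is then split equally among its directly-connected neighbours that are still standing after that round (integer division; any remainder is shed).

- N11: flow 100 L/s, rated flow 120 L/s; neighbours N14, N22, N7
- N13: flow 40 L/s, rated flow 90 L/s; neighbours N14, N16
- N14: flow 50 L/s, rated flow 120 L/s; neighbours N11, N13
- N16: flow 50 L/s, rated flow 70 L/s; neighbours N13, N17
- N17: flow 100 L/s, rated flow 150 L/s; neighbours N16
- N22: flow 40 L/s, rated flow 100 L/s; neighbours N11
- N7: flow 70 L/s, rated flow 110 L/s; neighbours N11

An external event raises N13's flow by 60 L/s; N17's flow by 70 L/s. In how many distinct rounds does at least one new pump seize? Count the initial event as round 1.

Round 1 — N13 at 100 > 90; N17 at 170 > 150. N13, N17 seize.
  N13 sheds 100 L/s to N14, N16: 50 each.
    N14: 50+50 = 100 ≤ 120
    N16: 50+50 = 100 > 70
  N17 sheds 170 L/s to N16: 170 each.
    N16: 100+170 = 270 > 70
Round 2 — N16 seizes.
  N16 sheds 270 L/s: no online neighbours, lost.
No further seizures.

2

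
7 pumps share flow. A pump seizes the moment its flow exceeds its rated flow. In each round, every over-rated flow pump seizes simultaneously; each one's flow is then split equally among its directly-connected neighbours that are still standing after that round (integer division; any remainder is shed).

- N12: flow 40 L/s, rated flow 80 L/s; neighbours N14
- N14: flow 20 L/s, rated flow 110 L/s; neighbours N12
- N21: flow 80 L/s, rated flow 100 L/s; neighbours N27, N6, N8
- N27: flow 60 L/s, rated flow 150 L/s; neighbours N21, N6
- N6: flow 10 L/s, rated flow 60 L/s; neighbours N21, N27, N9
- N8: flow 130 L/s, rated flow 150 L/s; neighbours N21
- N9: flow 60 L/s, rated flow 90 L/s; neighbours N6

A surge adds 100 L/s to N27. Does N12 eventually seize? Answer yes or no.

Round 1 — N27 at 160 > 150. N27 seizes.
  N27 sheds 160 L/s to N21, N6: 80 each.
    N21: 80+80 = 160 > 100
    N6: 10+80 = 90 > 60
Round 2 — N21, N6 seize.
  N21 sheds 160 L/s to N8: 160 each.
    N8: 130+160 = 290 > 150
  N6 sheds 90 L/s to N9: 90 each.
    N9: 60+90 = 150 > 90
Round 3 — N8, N9 seize.
  N8 sheds 290 L/s: no online neighbours, lost.
  N9 sheds 150 L/s: no online neighbours, lost.
No further seizures.

no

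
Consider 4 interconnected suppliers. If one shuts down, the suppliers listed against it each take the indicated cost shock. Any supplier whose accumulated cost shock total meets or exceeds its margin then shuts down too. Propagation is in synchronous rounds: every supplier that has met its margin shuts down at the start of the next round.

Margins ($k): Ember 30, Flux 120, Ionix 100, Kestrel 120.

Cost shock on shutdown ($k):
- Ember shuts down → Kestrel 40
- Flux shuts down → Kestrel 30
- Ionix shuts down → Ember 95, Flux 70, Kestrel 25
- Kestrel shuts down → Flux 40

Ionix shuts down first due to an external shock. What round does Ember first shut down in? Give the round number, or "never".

Round 1 — Ionix shuts down (initial).
  Ember: +95 → 95 ≥ 30
  Flux: +70 → 70 < 120
  Kestrel: +25 → 25 < 120
Round 2 — Ember shuts down.
  Kestrel: +40 → 65 < 120
No further shutdowns.

2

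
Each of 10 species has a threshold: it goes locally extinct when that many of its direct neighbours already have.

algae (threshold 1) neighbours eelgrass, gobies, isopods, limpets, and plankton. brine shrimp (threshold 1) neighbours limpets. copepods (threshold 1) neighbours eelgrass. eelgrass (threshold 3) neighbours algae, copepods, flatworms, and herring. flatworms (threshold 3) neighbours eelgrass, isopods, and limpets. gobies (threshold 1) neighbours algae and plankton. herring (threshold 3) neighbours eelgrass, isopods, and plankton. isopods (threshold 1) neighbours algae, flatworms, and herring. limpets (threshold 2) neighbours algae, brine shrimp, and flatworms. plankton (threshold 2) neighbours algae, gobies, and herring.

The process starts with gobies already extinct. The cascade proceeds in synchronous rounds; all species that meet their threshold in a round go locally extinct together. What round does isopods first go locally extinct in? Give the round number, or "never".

3

Round 1 — gobies goes locally extinct (initial).
Round 2 — checking thresholds:
  algae: 1 of 5 neighbours ≥ 1, goes locally extinct.
  plankton: 1 of 3 neighbours < 2, holds.
Round 3 — checking thresholds:
  eelgrass: 1 of 4 neighbours < 3, holds.
  isopods: 1 of 3 neighbours ≥ 1, goes locally extinct.
  limpets: 1 of 3 neighbours < 2, holds.
  plankton: 2 of 3 neighbours ≥ 2, goes locally extinct.
Round 4 — no new extinctions; cascade stops.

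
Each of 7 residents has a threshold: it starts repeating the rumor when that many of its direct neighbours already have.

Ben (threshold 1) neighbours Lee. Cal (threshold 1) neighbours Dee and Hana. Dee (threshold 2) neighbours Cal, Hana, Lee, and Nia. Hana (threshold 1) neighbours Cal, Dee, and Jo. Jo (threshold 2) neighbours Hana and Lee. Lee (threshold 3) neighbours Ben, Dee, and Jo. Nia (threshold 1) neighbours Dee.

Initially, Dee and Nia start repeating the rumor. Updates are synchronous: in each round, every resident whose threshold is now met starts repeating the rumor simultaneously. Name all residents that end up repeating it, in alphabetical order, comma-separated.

Round 1 — Dee, Nia start repeating the rumor (initial).
Round 2 — checking thresholds:
  Cal: 1 of 2 neighbours ≥ 1, starts repeating the rumor.
  Hana: 1 of 3 neighbours ≥ 1, starts repeating the rumor.
  Lee: 1 of 3 neighbours < 3, not yet.
Round 3 — no new spreads; cascade stops.

Cal, Dee, Hana, Nia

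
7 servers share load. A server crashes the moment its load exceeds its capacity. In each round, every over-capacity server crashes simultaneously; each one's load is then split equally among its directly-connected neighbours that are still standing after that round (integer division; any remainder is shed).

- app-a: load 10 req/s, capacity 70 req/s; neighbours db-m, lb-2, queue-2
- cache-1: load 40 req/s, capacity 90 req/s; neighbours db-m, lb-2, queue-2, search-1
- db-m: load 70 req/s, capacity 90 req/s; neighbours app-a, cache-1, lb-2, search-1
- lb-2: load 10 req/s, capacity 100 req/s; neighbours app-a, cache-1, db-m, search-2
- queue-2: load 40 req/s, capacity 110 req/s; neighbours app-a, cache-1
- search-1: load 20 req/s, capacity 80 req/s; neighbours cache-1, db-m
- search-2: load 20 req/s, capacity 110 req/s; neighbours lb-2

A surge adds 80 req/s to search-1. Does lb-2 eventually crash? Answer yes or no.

Round 1 — search-1 at 100 > 80. search-1 crashes.
  search-1 sheds 100 req/s to cache-1, db-m: 50 each.
    cache-1: 40+50 = 90 ≤ 90
    db-m: 70+50 = 120 > 90
Round 2 — db-m crashes.
  db-m sheds 120 req/s to app-a, cache-1, lb-2: 40 each.
    app-a: 10+40 = 50 ≤ 70
    cache-1: 90+40 = 130 > 90
    lb-2: 10+40 = 50 ≤ 100
Round 3 — cache-1 crashes.
  cache-1 sheds 130 req/s to lb-2, queue-2: 65 each.
    lb-2: 50+65 = 115 > 100
    queue-2: 40+65 = 105 ≤ 110
Round 4 — lb-2 crashes.
  lb-2 sheds 115 req/s to app-a, search-2: 57 each (1 lost).
    app-a: 50+57 = 107 > 70
    search-2: 20+57 = 77 ≤ 110
Round 5 — app-a crashes.
  app-a sheds 107 req/s to queue-2: 107 each.
    queue-2: 105+107 = 212 > 110
Round 6 — queue-2 crashes.
  queue-2 sheds 212 req/s: no online neighbours, lost.
No further crashes.

yes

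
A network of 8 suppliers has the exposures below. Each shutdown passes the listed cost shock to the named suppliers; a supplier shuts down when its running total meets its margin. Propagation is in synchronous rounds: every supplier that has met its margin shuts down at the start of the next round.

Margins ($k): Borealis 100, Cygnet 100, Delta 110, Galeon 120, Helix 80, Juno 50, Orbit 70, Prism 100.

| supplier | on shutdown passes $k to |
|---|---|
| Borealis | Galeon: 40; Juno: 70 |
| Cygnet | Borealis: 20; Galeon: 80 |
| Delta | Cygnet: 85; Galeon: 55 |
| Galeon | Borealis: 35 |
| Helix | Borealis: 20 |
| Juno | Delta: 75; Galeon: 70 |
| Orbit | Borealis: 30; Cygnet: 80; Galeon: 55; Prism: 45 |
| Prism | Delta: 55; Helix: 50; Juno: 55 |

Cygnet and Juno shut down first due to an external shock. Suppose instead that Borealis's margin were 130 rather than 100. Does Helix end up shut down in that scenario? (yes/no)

no

With Borealis's margin at 130:
Round 1 — Cygnet, Juno shut down (initial).
  Borealis: +20 → 20 < 130
  Delta: +75 → 75 < 110
  Galeon: +80+70 → 150 ≥ 120
Round 2 — Galeon shuts down.
  Borealis: +35 → 55 < 130
No further shutdowns.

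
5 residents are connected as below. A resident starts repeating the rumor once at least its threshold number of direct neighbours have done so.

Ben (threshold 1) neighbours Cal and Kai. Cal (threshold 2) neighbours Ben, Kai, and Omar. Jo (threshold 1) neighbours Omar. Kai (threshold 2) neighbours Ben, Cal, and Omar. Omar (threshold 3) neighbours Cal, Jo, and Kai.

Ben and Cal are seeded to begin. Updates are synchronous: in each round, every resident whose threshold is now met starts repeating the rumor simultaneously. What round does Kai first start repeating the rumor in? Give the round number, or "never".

2

Round 1 — Ben, Cal start repeating the rumor (initial).
Round 2 — checking thresholds:
  Kai: 2 of 3 neighbours ≥ 2, starts repeating the rumor.
  Omar: 1 of 3 neighbours < 3, below threshold.
Round 3 — no new spreads; cascade stops.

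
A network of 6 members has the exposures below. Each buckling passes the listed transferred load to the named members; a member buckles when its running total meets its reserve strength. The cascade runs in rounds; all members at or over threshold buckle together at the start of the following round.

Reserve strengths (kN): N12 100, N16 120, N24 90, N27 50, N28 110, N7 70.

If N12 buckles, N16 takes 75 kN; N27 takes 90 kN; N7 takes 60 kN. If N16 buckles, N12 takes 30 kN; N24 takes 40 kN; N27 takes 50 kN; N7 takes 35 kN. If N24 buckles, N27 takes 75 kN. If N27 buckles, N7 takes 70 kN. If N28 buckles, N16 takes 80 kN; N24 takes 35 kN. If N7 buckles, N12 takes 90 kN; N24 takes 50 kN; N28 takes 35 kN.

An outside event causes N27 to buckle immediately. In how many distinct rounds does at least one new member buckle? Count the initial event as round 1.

Round 1 — N27 buckles (initial).
  N7: +70 → 70 ≥ 70
Round 2 — N7 buckles.
  N12: +90 → 90 < 100
  N24: +50 → 50 < 90
  N28: +35 → 35 < 110
No further bucklings.

2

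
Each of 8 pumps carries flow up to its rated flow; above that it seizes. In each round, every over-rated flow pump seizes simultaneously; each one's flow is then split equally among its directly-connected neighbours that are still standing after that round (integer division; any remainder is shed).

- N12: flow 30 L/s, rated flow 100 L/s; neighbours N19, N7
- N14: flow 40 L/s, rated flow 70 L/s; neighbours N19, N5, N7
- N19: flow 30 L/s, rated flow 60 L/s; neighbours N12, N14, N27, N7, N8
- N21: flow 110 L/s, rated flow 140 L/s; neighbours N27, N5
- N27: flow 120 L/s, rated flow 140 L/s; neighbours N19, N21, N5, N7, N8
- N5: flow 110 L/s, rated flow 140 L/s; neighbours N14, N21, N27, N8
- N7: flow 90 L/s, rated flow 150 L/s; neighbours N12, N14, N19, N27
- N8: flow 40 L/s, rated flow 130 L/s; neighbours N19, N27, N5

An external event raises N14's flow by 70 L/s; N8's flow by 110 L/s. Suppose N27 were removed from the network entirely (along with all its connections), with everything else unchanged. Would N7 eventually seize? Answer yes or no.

With N27 removed:
Round 1 — N14 at 110 > 70; N8 at 150 > 130. N14, N8 seize.
  N14 sheds 110 L/s to N19, N5, N7: 36 each (2 lost).
    N19: 30+36 = 66 > 60
    N5: 110+36 = 146 > 140
    N7: 90+36 = 126 ≤ 150
  N8 sheds 150 L/s to N19, N5: 75 each.
    N19: 66+75 = 141 > 60
    N5: 146+75 = 221 > 140
Round 2 — N19, N5 seize.
  N19 sheds 141 L/s to N12, N7: 70 each (1 lost).
    N12: 30+70 = 100 ≤ 100
    N7: 126+70 = 196 > 150
  N5 sheds 221 L/s to N21: 221 each.
    N21: 110+221 = 331 > 140
Round 3 — N21, N7 seize.
  N21 sheds 331 L/s: no online neighbours, lost.
  N7 sheds 196 L/s to N12: 196 each.
    N12: 100+196 = 296 > 100
Round 4 — N12 seizes.
  N12 sheds 296 L/s: no online neighbours, lost.
No further seizures.

yes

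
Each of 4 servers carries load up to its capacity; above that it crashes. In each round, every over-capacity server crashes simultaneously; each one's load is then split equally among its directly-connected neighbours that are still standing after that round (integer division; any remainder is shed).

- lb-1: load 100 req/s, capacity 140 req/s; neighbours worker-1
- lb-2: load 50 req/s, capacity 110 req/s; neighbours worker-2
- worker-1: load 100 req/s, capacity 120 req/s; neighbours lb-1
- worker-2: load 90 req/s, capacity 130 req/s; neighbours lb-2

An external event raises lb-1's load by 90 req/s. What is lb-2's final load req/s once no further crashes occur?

Round 1 — lb-1 at 190 > 140. lb-1 crashes.
  lb-1 sheds 190 req/s to worker-1: 190 each.
    worker-1: 100+190 = 290 > 120
Round 2 — worker-1 crashes.
  worker-1 sheds 290 req/s: no online neighbours, lost.
No further crashes.

50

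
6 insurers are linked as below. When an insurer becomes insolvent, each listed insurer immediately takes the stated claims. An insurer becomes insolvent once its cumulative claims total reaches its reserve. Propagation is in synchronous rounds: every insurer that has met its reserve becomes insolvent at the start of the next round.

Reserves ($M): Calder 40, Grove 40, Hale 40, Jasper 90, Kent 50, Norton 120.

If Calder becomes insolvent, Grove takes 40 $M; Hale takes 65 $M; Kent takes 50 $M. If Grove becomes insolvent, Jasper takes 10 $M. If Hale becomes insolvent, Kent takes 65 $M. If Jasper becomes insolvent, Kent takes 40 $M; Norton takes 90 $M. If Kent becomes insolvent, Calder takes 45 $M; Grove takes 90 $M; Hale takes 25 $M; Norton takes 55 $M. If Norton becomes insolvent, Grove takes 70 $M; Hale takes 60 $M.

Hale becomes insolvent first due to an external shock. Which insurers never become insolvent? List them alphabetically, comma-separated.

Jasper, Norton

Round 1 — Hale becomes insolvent (initial).
  Kent: +65 → 65 ≥ 50
Round 2 — Kent becomes insolvent.
  Calder: +45 → 45 ≥ 40
  Grove: +90 → 90 ≥ 40
  Norton: +55 → 55 < 120
Round 3 — Calder, Grove become insolvent.
  Jasper: +10 → 10 < 90
No further insolvencies.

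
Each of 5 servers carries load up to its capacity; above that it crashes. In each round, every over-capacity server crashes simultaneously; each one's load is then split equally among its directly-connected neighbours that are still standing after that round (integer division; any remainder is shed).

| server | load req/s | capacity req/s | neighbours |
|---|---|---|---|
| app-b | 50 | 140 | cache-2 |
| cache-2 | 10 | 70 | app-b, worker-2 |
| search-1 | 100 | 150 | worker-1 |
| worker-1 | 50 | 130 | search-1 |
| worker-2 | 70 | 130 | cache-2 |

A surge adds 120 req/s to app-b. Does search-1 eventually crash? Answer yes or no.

Round 1 — app-b at 170 > 140. app-b crashes.
  app-b sheds 170 req/s to cache-2: 170 each.
    cache-2: 10+170 = 180 > 70
Round 2 — cache-2 crashes.
  cache-2 sheds 180 req/s to worker-2: 180 each.
    worker-2: 70+180 = 250 > 130
Round 3 — worker-2 crashes.
  worker-2 sheds 250 req/s: no online neighbours, lost.
No further crashes.

no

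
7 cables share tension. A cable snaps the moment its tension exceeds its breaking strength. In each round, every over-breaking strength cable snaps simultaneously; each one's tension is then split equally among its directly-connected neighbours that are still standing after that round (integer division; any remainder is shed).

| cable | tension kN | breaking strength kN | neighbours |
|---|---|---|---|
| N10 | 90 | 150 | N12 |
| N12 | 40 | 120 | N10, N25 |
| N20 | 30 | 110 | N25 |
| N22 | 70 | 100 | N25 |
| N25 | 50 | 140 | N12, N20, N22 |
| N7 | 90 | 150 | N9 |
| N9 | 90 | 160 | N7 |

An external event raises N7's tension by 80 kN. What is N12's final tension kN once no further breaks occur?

40

Round 1 — N7 at 170 > 150. N7 snaps.
  N7 sheds 170 kN to N9: 170 each.
    N9: 90+170 = 260 > 160
Round 2 — N9 snaps.
  N9 sheds 260 kN: no online neighbours, lost.
No further breaks.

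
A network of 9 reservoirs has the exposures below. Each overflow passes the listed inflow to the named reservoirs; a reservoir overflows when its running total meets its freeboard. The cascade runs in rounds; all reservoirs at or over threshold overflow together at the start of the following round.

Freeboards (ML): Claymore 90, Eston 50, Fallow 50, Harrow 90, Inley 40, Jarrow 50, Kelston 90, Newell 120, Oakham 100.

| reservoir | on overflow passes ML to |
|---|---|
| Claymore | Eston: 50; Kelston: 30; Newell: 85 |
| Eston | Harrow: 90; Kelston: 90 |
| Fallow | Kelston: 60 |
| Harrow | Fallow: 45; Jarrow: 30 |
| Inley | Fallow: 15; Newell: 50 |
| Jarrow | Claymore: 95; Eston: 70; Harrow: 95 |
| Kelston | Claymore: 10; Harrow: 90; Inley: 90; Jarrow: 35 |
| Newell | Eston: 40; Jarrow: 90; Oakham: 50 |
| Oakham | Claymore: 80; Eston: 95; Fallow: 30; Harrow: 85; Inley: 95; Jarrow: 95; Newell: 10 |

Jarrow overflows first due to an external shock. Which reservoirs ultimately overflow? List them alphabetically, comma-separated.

Claymore, Eston, Fallow, Harrow, Inley, Jarrow, Kelston, Newell

Round 1 — Jarrow overflows (initial).
  Claymore: +95 → 95 ≥ 90
  Eston: +70 → 70 ≥ 50
  Harrow: +95 → 95 ≥ 90
Round 2 — Claymore, Eston, Harrow overflow.
  Fallow: +45 → 45 < 50
  Kelston: +30+90 → 120 ≥ 90
  Newell: +85 → 85 < 120
Round 3 — Kelston overflows.
  Inley: +90 → 90 ≥ 40
Round 4 — Inley overflows.
  Fallow: +15 → 60 ≥ 50
  Newell: +50 → 135 ≥ 120
Round 5 — Fallow, Newell overflow.
  Oakham: +50 → 50 < 100
No further overflows.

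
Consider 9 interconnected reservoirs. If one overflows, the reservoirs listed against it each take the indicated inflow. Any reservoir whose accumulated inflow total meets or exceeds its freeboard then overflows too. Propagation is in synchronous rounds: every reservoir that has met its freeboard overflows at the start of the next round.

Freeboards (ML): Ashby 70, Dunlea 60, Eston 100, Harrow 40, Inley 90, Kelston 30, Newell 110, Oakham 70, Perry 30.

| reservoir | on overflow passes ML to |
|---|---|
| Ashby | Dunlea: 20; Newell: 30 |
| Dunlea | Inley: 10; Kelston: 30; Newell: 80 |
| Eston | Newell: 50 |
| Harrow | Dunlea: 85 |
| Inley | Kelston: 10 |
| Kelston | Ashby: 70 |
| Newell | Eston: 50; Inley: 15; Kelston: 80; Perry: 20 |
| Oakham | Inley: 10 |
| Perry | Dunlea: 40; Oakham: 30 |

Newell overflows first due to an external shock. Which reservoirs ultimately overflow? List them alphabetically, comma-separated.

Ashby, Kelston, Newell

Round 1 — Newell overflows (initial).
  Eston: +50 → 50 < 100
  Inley: +15 → 15 < 90
  Kelston: +80 → 80 ≥ 30
  Perry: +20 → 20 < 30
Round 2 — Kelston overflows.
  Ashby: +70 → 70 ≥ 70
Round 3 — Ashby overflows.
  Dunlea: +20 → 20 < 60
No further overflows.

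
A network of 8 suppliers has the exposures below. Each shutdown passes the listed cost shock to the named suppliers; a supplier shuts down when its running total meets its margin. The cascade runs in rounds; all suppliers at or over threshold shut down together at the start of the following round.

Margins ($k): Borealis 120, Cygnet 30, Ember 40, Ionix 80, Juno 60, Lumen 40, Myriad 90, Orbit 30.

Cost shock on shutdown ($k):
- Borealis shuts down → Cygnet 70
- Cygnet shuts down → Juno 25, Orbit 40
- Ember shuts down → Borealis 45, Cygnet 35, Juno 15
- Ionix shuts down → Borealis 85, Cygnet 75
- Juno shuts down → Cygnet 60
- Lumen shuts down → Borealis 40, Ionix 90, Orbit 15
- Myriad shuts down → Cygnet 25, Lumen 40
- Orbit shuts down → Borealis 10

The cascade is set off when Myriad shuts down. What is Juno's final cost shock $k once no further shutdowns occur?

25

Round 1 — Myriad shuts down (initial).
  Cygnet: +25 → 25 < 30
  Lumen: +40 → 40 ≥ 40
Round 2 — Lumen shuts down.
  Borealis: +40 → 40 < 120
  Ionix: +90 → 90 ≥ 80
  Orbit: +15 → 15 < 30
Round 3 — Ionix shuts down.
  Borealis: +85 → 125 ≥ 120
  Cygnet: +75 → 100 ≥ 30
Round 4 — Borealis, Cygnet shut down.
  Juno: +25 → 25 < 60
  Orbit: +40 → 55 ≥ 30
Round 5 — Orbit shuts down.
No further shutdowns.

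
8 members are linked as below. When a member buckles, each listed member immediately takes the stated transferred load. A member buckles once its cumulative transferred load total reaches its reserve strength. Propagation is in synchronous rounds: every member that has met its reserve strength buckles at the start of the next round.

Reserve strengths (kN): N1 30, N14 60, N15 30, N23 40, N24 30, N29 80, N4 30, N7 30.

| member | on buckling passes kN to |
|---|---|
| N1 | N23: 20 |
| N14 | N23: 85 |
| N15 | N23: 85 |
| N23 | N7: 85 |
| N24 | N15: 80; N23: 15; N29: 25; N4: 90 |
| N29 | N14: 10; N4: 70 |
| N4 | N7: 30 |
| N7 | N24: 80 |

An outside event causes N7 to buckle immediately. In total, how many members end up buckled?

5

Round 1 — N7 buckles (initial).
  N24: +80 → 80 ≥ 30
Round 2 — N24 buckles.
  N15: +80 → 80 ≥ 30
  N23: +15 → 15 < 40
  N29: +25 → 25 < 80
  N4: +90 → 90 ≥ 30
Round 3 — N15, N4 buckle.
  N23: +85 → 100 ≥ 40
Round 4 — N23 buckles.
No further bucklings.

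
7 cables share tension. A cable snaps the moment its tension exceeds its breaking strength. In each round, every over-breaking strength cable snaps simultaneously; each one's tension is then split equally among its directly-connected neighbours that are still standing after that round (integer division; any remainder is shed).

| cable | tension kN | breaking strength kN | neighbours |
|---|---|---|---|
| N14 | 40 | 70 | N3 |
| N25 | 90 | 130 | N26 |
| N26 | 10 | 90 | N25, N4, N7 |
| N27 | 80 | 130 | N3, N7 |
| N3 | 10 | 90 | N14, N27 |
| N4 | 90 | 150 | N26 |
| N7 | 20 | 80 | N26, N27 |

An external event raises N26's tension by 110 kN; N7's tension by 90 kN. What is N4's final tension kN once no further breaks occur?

150

Round 1 — N26 at 120 > 90; N7 at 110 > 80. N26, N7 snap.
  N26 sheds 120 kN to N25, N4: 60 each.
    N25: 90+60 = 150 > 130
    N4: 90+60 = 150 ≤ 150
  N7 sheds 110 kN to N27: 110 each.
    N27: 80+110 = 190 > 130
Round 2 — N25, N27 snap.
  N25 sheds 150 kN: no online neighbours, lost.
  N27 sheds 190 kN to N3: 190 each.
    N3: 10+190 = 200 > 90
Round 3 — N3 snaps.
  N3 sheds 200 kN to N14: 200 each.
    N14: 40+200 = 240 > 70
Round 4 — N14 snaps.
  N14 sheds 240 kN: no online neighbours, lost.
No further breaks.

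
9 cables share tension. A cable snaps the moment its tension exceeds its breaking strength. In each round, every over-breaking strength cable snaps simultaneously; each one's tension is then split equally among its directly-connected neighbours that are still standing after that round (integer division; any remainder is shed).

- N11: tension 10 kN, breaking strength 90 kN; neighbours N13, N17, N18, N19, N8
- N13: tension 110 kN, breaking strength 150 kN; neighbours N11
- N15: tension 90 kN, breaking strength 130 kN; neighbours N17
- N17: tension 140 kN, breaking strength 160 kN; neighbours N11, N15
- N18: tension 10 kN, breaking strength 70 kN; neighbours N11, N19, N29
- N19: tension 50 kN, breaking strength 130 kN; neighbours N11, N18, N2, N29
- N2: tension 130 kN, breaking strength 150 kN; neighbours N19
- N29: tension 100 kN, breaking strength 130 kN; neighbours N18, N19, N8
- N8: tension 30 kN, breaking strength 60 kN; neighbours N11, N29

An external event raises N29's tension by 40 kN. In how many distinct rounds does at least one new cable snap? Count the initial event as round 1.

Round 1 — N29 at 140 > 130. N29 snaps.
  N29 sheds 140 kN to N18, N19, N8: 46 each (2 lost).
    N18: 10+46 = 56 ≤ 70
    N19: 50+46 = 96 ≤ 130
    N8: 30+46 = 76 > 60
Round 2 — N8 snaps.
  N8 sheds 76 kN to N11: 76 each.
    N11: 10+76 = 86 ≤ 90
No further breaks.

2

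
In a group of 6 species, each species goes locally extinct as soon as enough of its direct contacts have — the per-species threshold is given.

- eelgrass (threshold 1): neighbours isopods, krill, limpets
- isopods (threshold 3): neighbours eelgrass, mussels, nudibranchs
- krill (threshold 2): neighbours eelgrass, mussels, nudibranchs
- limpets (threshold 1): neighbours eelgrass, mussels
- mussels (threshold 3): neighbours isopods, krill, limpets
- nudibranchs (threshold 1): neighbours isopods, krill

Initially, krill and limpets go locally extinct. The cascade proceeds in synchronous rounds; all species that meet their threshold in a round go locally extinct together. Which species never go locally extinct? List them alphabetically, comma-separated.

Round 1 — krill, limpets go locally extinct (initial).
Round 2 — checking thresholds:
  eelgrass: 2 of 3 neighbours ≥ 1, goes locally extinct.
  mussels: 2 of 3 neighbours < 3, holds.
  nudibranchs: 1 of 2 neighbours ≥ 1, goes locally extinct.
Round 3 — no new extinctions; cascade stops.

isopods, mussels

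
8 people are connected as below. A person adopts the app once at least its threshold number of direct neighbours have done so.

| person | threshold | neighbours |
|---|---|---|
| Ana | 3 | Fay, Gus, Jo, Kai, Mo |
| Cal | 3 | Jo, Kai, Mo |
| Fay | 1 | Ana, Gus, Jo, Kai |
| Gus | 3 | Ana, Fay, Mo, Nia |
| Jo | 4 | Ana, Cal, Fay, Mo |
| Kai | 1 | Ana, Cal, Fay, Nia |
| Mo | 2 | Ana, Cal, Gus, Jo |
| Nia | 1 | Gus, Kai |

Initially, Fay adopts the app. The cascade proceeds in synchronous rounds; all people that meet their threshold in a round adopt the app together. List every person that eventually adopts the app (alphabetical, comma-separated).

Fay, Kai, Nia

Round 1 — Fay adopts the app (initial).
Round 2 — checking thresholds:
  Ana: 1 of 5 neighbours < 3, holds.
  Gus: 1 of 4 neighbours < 3, holds.
  Jo: 1 of 4 neighbours < 4, holds.
  Kai: 1 of 4 neighbours ≥ 1, adopts the app.
Round 3 — checking thresholds:
  Ana: 2 of 5 neighbours < 3, holds.
  Cal: 1 of 3 neighbours < 3, holds.
  Gus: 1 of 4 neighbours < 3, holds.
  Jo: 1 of 4 neighbours < 4, holds.
  Nia: 1 of 2 neighbours ≥ 1, adopts the app.
Round 4 — no new adoptions; cascade stops.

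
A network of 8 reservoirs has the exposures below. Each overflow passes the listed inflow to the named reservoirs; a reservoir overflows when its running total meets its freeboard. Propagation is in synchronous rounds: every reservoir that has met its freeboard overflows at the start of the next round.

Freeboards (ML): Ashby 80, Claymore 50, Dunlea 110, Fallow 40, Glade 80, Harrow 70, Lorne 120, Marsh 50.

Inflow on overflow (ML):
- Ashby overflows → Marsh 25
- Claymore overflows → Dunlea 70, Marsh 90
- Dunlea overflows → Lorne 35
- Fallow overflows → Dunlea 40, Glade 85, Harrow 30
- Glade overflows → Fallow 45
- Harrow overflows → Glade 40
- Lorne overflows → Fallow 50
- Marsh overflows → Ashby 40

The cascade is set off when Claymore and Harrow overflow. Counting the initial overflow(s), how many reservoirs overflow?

3

Round 1 — Claymore, Harrow overflow (initial).
  Dunlea: +70 → 70 < 110
  Glade: +40 → 40 < 80
  Marsh: +90 → 90 ≥ 50
Round 2 — Marsh overflows.
  Ashby: +40 → 40 < 80
No further overflows.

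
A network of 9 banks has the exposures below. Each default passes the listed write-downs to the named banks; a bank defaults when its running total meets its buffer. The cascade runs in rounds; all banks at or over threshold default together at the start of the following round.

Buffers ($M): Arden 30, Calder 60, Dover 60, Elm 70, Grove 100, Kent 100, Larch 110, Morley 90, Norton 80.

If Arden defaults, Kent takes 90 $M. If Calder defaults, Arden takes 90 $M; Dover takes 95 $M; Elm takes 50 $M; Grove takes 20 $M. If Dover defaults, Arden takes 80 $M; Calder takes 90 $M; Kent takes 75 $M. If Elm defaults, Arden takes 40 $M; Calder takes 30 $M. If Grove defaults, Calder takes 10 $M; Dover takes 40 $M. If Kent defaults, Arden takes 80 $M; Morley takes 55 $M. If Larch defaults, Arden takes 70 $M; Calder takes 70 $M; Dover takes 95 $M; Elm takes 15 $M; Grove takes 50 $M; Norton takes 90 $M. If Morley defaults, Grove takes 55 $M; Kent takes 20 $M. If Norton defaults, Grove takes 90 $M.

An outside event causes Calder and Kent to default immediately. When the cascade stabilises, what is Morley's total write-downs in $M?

Round 1 — Calder, Kent default (initial).
  Arden: +90+80 → 170 ≥ 30
  Dover: +95 → 95 ≥ 60
  Elm: +50 → 50 < 70
  Grove: +20 → 20 < 100
  Morley: +55 → 55 < 90
Round 2 — Arden, Dover default.
No further defaults.

55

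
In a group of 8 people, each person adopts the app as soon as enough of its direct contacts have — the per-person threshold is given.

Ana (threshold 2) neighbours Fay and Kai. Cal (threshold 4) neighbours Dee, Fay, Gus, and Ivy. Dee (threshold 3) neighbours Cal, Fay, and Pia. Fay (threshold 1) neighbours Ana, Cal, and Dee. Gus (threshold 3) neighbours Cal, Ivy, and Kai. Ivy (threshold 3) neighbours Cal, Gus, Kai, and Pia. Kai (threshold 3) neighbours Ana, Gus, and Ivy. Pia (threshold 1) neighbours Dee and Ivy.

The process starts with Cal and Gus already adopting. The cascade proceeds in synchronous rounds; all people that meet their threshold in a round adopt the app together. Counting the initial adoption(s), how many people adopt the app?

Round 1 — Cal, Gus adopt the app (initial).
Round 2 — checking thresholds:
  Dee: 1 of 3 neighbours < 3, not yet.
  Fay: 1 of 3 neighbours ≥ 1, adopts the app.
  Ivy: 2 of 4 neighbours < 3, not yet.
  Kai: 1 of 3 neighbours < 3, not yet.
Round 3 — no new adoptions; cascade stops.

3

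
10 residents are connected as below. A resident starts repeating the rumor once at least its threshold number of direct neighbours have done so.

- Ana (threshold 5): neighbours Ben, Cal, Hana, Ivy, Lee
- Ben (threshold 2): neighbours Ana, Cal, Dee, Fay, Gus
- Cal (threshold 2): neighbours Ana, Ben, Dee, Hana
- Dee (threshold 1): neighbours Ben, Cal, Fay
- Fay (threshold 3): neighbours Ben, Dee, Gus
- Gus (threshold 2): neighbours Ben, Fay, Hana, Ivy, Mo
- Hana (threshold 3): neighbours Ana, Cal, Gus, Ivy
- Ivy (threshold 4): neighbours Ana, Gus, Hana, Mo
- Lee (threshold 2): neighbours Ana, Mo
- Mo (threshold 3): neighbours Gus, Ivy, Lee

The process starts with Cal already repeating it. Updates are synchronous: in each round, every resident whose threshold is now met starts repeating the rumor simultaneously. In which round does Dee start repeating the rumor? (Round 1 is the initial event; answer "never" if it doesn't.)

Round 1 — Cal starts repeating the rumor (initial).
Round 2 — checking thresholds:
  Ana: 1 of 5 neighbours < 5, holds.
  Ben: 1 of 5 neighbours < 2, holds.
  Dee: 1 of 3 neighbours ≥ 1, starts repeating the rumor.
  Hana: 1 of 4 neighbours < 3, holds.
Round 3 — checking thresholds:
  Ana: 1 of 5 neighbours < 5, holds.
  Ben: 2 of 5 neighbours ≥ 2, starts repeating the rumor.
  Fay: 1 of 3 neighbours < 3, holds.
  Hana: 1 of 4 neighbours < 3, holds.
Round 4 — no new spreads; cascade stops.

2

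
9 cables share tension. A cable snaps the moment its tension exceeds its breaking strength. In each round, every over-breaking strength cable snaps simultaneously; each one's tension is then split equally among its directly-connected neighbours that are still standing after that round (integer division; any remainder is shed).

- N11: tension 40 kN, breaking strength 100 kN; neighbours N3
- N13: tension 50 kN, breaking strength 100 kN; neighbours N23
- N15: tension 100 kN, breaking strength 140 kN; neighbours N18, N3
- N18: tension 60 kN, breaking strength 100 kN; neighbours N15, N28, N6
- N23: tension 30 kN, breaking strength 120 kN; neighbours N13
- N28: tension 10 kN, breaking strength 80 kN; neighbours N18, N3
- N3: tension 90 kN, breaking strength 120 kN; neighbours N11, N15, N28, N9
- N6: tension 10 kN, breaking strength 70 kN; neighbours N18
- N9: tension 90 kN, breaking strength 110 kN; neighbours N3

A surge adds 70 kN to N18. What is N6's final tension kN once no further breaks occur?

Round 1 — N18 at 130 > 100. N18 snaps.
  N18 sheds 130 kN to N15, N28, N6: 43 each (1 lost).
    N15: 100+43 = 143 > 140
    N28: 10+43 = 53 ≤ 80
    N6: 10+43 = 53 ≤ 70
Round 2 — N15 snaps.
  N15 sheds 143 kN to N3: 143 each.
    N3: 90+143 = 233 > 120
Round 3 — N3 snaps.
  N3 sheds 233 kN to N11, N28, N9: 77 each (2 lost).
    N11: 40+77 = 117 > 100
    N28: 53+77 = 130 > 80
    N9: 90+77 = 167 > 110
Round 4 — N11, N28, N9 snap.
  N11 sheds 117 kN: no online neighbours, lost.
  N28 sheds 130 kN: no online neighbours, lost.
  N9 sheds 167 kN: no online neighbours, lost.
No further breaks.

53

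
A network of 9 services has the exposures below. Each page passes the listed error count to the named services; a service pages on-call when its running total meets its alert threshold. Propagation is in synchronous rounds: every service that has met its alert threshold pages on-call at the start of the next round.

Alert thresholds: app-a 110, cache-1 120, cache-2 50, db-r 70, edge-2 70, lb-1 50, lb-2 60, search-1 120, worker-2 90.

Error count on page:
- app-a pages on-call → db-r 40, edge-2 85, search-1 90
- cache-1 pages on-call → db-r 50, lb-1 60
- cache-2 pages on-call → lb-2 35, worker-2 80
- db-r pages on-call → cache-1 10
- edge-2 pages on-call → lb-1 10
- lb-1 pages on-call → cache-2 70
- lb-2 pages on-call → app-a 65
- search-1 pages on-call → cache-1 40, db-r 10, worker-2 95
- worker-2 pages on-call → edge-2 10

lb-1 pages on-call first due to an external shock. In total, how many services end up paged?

Round 1 — lb-1 pages on-call (initial).
  cache-2: +70 → 70 ≥ 50
Round 2 — cache-2 pages on-call.
  lb-2: +35 → 35 < 60
  worker-2: +80 → 80 < 90
No further pages.

2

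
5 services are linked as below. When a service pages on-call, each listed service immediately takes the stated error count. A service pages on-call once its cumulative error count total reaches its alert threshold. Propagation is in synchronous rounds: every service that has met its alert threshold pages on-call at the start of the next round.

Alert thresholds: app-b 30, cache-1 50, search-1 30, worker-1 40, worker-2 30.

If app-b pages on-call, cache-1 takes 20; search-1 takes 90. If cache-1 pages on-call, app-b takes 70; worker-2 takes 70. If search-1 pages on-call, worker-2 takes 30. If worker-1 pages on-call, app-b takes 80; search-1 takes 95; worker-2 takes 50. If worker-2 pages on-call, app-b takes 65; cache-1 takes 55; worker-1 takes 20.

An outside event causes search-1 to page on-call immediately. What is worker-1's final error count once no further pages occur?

20

Round 1 — search-1 pages on-call (initial).
  worker-2: +30 → 30 ≥ 30
Round 2 — worker-2 pages on-call.
  app-b: +65 → 65 ≥ 30
  cache-1: +55 → 55 ≥ 50
  worker-1: +20 → 20 < 40
Round 3 — app-b, cache-1 page on-call.
No further pages.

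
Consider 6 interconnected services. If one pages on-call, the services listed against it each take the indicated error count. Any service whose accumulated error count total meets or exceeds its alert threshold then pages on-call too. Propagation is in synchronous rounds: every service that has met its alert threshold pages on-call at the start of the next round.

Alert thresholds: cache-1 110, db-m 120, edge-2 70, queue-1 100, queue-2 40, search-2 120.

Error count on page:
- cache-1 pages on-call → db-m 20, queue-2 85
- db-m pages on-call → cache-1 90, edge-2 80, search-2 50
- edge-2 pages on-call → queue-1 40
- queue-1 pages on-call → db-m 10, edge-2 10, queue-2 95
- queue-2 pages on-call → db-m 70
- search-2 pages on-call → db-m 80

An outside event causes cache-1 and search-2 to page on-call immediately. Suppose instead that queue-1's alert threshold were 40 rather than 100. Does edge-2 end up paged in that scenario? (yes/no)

With queue-1's alert threshold at 40:
Round 1 — cache-1, search-2 page on-call (initial).
  db-m: +20+80 → 100 < 120
  queue-2: +85 → 85 ≥ 40
Round 2 — queue-2 pages on-call.
  db-m: +70 → 170 ≥ 120
Round 3 — db-m pages on-call.
  edge-2: +80 → 80 ≥ 70
Round 4 — edge-2 pages on-call.
  queue-1: +40 → 40 ≥ 40
Round 5 — queue-1 pages on-call.
No further pages.

yes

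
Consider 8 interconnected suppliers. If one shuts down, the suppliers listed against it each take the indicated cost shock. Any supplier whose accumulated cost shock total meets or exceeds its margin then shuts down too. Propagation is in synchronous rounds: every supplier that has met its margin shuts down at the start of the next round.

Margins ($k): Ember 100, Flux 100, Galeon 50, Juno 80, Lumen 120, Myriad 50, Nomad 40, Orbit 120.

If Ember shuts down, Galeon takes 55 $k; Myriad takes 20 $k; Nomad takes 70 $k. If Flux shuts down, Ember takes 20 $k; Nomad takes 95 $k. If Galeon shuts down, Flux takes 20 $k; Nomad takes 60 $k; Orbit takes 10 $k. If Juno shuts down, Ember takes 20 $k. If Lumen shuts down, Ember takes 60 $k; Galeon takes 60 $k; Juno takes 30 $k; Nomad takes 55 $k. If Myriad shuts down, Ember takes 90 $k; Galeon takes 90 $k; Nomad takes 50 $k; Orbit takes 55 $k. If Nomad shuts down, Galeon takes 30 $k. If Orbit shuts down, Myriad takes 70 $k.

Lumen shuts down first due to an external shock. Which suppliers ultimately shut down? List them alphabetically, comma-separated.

Round 1 — Lumen shuts down (initial).
  Ember: +60 → 60 < 100
  Galeon: +60 → 60 ≥ 50
  Juno: +30 → 30 < 80
  Nomad: +55 → 55 ≥ 40
Round 2 — Galeon, Nomad shut down.
  Flux: +20 → 20 < 100
  Orbit: +10 → 10 < 120
No further shutdowns.

Galeon, Lumen, Nomad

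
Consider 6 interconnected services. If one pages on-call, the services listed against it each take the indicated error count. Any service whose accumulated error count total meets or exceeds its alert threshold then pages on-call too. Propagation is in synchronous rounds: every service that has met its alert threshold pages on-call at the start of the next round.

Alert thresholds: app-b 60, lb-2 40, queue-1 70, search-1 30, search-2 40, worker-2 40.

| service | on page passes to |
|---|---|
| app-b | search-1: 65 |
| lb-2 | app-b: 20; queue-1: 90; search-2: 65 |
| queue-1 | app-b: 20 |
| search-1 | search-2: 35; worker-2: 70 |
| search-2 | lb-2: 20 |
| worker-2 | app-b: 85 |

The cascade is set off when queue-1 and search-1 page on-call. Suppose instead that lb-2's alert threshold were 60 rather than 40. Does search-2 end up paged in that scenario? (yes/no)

no

With lb-2's alert threshold at 60:
Round 1 — queue-1, search-1 page on-call (initial).
  app-b: +20 → 20 < 60
  search-2: +35 → 35 < 40
  worker-2: +70 → 70 ≥ 40
Round 2 — worker-2 pages on-call.
  app-b: +85 → 105 ≥ 60
Round 3 — app-b pages on-call.
No further pages.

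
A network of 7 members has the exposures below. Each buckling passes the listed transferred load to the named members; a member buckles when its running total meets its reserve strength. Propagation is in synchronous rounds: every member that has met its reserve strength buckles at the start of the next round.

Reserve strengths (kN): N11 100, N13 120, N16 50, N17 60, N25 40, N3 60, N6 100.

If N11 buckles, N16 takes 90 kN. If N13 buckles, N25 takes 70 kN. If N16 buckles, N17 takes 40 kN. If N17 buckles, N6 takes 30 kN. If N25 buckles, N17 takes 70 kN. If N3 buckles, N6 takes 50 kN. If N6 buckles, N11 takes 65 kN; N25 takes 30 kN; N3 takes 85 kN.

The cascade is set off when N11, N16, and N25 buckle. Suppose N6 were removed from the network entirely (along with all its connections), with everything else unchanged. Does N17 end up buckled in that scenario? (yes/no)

With N6 removed:
Round 1 — N11, N16, N25 buckle (initial).
  N17: +40+70 → 110 ≥ 60
Round 2 — N17 buckles.
No further bucklings.

yes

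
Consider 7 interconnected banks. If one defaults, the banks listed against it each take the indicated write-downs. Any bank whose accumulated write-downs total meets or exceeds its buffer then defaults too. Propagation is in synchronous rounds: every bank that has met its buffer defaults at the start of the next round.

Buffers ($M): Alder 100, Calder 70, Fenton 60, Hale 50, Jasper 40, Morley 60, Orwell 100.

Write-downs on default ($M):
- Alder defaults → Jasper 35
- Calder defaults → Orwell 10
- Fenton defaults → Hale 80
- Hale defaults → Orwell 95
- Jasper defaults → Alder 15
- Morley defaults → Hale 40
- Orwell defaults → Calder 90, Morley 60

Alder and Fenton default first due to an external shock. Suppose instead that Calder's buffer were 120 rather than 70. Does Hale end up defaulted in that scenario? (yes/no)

With Calder's buffer at 120:
Round 1 — Alder, Fenton default (initial).
  Hale: +80 → 80 ≥ 50
  Jasper: +35 → 35 < 40
Round 2 — Hale defaults.
  Orwell: +95 → 95 < 100
No further defaults.

yes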